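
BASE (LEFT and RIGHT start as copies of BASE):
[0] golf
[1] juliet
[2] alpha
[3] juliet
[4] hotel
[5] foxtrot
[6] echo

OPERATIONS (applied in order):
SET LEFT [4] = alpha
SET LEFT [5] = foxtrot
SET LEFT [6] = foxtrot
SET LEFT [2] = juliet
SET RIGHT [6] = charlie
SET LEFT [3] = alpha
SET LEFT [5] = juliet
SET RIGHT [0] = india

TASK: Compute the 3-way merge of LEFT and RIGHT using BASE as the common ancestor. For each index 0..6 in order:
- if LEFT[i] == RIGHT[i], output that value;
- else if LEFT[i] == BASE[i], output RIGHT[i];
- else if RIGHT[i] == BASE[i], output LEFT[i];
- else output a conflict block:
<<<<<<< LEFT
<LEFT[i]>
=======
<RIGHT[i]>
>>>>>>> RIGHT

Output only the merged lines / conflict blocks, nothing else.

Final LEFT:  [golf, juliet, juliet, alpha, alpha, juliet, foxtrot]
Final RIGHT: [india, juliet, alpha, juliet, hotel, foxtrot, charlie]
i=0: L=golf=BASE, R=india -> take RIGHT -> india
i=1: L=juliet R=juliet -> agree -> juliet
i=2: L=juliet, R=alpha=BASE -> take LEFT -> juliet
i=3: L=alpha, R=juliet=BASE -> take LEFT -> alpha
i=4: L=alpha, R=hotel=BASE -> take LEFT -> alpha
i=5: L=juliet, R=foxtrot=BASE -> take LEFT -> juliet
i=6: BASE=echo L=foxtrot R=charlie all differ -> CONFLICT

Answer: india
juliet
juliet
alpha
alpha
juliet
<<<<<<< LEFT
foxtrot
=======
charlie
>>>>>>> RIGHT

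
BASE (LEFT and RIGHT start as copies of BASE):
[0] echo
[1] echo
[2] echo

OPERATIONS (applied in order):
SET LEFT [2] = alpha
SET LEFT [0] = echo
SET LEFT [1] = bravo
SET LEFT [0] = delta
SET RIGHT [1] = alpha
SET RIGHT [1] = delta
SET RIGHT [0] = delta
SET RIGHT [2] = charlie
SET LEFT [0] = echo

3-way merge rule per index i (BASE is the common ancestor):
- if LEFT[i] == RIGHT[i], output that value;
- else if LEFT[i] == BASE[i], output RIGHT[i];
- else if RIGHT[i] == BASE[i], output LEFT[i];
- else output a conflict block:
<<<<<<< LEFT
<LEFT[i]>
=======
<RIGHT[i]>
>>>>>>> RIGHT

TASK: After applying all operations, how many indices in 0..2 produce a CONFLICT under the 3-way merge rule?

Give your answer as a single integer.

Final LEFT:  [echo, bravo, alpha]
Final RIGHT: [delta, delta, charlie]
i=0: L=echo=BASE, R=delta -> take RIGHT -> delta
i=1: BASE=echo L=bravo R=delta all differ -> CONFLICT
i=2: BASE=echo L=alpha R=charlie all differ -> CONFLICT
Conflict count: 2

Answer: 2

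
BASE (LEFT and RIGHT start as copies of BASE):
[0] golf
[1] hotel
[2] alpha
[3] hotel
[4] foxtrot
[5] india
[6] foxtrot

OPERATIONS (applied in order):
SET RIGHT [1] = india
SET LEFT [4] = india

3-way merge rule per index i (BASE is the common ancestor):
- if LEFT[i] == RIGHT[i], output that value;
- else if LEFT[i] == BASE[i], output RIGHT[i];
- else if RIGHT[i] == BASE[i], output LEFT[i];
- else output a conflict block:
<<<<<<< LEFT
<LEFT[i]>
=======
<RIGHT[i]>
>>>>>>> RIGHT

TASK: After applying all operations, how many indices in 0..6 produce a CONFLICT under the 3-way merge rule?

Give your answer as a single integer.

Final LEFT:  [golf, hotel, alpha, hotel, india, india, foxtrot]
Final RIGHT: [golf, india, alpha, hotel, foxtrot, india, foxtrot]
i=0: L=golf R=golf -> agree -> golf
i=1: L=hotel=BASE, R=india -> take RIGHT -> india
i=2: L=alpha R=alpha -> agree -> alpha
i=3: L=hotel R=hotel -> agree -> hotel
i=4: L=india, R=foxtrot=BASE -> take LEFT -> india
i=5: L=india R=india -> agree -> india
i=6: L=foxtrot R=foxtrot -> agree -> foxtrot
Conflict count: 0

Answer: 0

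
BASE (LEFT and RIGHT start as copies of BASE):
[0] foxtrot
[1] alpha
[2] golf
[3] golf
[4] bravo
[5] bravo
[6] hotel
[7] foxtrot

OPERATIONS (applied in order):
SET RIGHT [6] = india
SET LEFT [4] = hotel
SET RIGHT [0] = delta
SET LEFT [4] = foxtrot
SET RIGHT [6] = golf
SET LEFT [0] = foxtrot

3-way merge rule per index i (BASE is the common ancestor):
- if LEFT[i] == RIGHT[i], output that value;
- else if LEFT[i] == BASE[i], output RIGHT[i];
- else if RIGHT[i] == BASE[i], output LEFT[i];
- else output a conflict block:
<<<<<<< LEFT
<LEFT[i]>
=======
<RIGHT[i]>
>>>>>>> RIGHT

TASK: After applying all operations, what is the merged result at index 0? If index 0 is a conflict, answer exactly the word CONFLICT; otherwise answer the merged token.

Answer: delta

Derivation:
Final LEFT:  [foxtrot, alpha, golf, golf, foxtrot, bravo, hotel, foxtrot]
Final RIGHT: [delta, alpha, golf, golf, bravo, bravo, golf, foxtrot]
i=0: L=foxtrot=BASE, R=delta -> take RIGHT -> delta
i=1: L=alpha R=alpha -> agree -> alpha
i=2: L=golf R=golf -> agree -> golf
i=3: L=golf R=golf -> agree -> golf
i=4: L=foxtrot, R=bravo=BASE -> take LEFT -> foxtrot
i=5: L=bravo R=bravo -> agree -> bravo
i=6: L=hotel=BASE, R=golf -> take RIGHT -> golf
i=7: L=foxtrot R=foxtrot -> agree -> foxtrot
Index 0 -> delta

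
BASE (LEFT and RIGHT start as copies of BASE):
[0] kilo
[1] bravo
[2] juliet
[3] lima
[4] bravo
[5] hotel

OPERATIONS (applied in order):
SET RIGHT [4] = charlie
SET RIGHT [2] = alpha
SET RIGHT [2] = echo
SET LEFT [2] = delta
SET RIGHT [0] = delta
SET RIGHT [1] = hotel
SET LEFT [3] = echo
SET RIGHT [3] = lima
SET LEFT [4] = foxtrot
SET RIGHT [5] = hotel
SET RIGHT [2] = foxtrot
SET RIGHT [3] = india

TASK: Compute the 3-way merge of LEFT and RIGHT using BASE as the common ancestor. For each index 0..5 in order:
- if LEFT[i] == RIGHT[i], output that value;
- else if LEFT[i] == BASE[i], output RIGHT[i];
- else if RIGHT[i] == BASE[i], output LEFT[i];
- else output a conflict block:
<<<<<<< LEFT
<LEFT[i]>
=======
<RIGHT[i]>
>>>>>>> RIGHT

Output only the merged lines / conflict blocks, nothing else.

Answer: delta
hotel
<<<<<<< LEFT
delta
=======
foxtrot
>>>>>>> RIGHT
<<<<<<< LEFT
echo
=======
india
>>>>>>> RIGHT
<<<<<<< LEFT
foxtrot
=======
charlie
>>>>>>> RIGHT
hotel

Derivation:
Final LEFT:  [kilo, bravo, delta, echo, foxtrot, hotel]
Final RIGHT: [delta, hotel, foxtrot, india, charlie, hotel]
i=0: L=kilo=BASE, R=delta -> take RIGHT -> delta
i=1: L=bravo=BASE, R=hotel -> take RIGHT -> hotel
i=2: BASE=juliet L=delta R=foxtrot all differ -> CONFLICT
i=3: BASE=lima L=echo R=india all differ -> CONFLICT
i=4: BASE=bravo L=foxtrot R=charlie all differ -> CONFLICT
i=5: L=hotel R=hotel -> agree -> hotel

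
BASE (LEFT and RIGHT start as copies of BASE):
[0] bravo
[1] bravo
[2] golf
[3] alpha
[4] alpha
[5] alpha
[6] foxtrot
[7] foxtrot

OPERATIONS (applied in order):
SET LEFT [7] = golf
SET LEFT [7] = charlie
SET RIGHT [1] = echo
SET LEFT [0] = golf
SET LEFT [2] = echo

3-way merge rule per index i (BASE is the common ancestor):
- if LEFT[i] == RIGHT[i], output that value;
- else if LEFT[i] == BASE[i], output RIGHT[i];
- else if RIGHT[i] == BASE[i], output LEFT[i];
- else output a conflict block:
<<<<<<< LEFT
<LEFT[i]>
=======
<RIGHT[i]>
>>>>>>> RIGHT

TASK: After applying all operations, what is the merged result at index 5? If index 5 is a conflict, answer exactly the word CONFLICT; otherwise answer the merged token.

Final LEFT:  [golf, bravo, echo, alpha, alpha, alpha, foxtrot, charlie]
Final RIGHT: [bravo, echo, golf, alpha, alpha, alpha, foxtrot, foxtrot]
i=0: L=golf, R=bravo=BASE -> take LEFT -> golf
i=1: L=bravo=BASE, R=echo -> take RIGHT -> echo
i=2: L=echo, R=golf=BASE -> take LEFT -> echo
i=3: L=alpha R=alpha -> agree -> alpha
i=4: L=alpha R=alpha -> agree -> alpha
i=5: L=alpha R=alpha -> agree -> alpha
i=6: L=foxtrot R=foxtrot -> agree -> foxtrot
i=7: L=charlie, R=foxtrot=BASE -> take LEFT -> charlie
Index 5 -> alpha

Answer: alpha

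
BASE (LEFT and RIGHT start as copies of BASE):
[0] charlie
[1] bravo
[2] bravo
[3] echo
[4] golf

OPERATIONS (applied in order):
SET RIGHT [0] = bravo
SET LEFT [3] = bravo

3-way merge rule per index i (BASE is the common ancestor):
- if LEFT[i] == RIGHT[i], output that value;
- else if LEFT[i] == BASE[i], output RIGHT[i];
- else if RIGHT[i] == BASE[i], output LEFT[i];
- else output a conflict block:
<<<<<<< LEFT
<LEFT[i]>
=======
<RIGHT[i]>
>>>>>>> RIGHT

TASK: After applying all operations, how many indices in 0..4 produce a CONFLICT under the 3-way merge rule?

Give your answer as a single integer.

Final LEFT:  [charlie, bravo, bravo, bravo, golf]
Final RIGHT: [bravo, bravo, bravo, echo, golf]
i=0: L=charlie=BASE, R=bravo -> take RIGHT -> bravo
i=1: L=bravo R=bravo -> agree -> bravo
i=2: L=bravo R=bravo -> agree -> bravo
i=3: L=bravo, R=echo=BASE -> take LEFT -> bravo
i=4: L=golf R=golf -> agree -> golf
Conflict count: 0

Answer: 0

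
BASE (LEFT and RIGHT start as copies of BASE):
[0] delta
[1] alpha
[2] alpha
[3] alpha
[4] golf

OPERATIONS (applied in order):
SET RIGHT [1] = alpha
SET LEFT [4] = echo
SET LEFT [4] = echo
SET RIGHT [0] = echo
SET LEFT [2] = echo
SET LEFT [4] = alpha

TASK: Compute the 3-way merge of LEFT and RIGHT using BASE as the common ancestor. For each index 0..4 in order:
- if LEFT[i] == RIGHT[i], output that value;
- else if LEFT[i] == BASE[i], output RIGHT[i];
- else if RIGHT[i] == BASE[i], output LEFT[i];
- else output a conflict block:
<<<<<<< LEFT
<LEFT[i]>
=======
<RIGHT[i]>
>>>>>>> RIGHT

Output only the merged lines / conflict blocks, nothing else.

Final LEFT:  [delta, alpha, echo, alpha, alpha]
Final RIGHT: [echo, alpha, alpha, alpha, golf]
i=0: L=delta=BASE, R=echo -> take RIGHT -> echo
i=1: L=alpha R=alpha -> agree -> alpha
i=2: L=echo, R=alpha=BASE -> take LEFT -> echo
i=3: L=alpha R=alpha -> agree -> alpha
i=4: L=alpha, R=golf=BASE -> take LEFT -> alpha

Answer: echo
alpha
echo
alpha
alpha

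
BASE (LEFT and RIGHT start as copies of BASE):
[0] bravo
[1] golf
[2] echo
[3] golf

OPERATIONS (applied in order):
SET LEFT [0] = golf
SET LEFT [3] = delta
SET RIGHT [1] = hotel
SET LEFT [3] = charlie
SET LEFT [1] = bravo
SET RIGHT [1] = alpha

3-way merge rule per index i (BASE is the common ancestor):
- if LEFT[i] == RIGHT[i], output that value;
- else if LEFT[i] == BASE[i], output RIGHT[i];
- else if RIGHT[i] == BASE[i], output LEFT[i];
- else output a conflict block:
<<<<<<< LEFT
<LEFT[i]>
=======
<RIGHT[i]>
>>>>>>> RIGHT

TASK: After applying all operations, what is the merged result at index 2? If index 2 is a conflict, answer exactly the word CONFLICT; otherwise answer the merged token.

Final LEFT:  [golf, bravo, echo, charlie]
Final RIGHT: [bravo, alpha, echo, golf]
i=0: L=golf, R=bravo=BASE -> take LEFT -> golf
i=1: BASE=golf L=bravo R=alpha all differ -> CONFLICT
i=2: L=echo R=echo -> agree -> echo
i=3: L=charlie, R=golf=BASE -> take LEFT -> charlie
Index 2 -> echo

Answer: echo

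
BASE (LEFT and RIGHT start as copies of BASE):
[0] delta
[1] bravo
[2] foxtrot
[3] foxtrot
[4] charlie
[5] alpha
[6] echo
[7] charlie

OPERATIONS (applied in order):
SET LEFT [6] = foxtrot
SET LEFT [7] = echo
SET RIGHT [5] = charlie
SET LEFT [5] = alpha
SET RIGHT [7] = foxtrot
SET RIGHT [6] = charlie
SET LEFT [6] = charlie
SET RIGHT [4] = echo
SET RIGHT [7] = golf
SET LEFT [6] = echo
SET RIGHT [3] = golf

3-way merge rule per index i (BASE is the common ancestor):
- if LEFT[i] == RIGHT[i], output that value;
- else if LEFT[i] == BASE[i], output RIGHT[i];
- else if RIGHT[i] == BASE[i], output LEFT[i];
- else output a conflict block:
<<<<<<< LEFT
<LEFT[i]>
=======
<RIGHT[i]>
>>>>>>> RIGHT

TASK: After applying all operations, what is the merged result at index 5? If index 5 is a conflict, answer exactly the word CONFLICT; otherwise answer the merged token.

Answer: charlie

Derivation:
Final LEFT:  [delta, bravo, foxtrot, foxtrot, charlie, alpha, echo, echo]
Final RIGHT: [delta, bravo, foxtrot, golf, echo, charlie, charlie, golf]
i=0: L=delta R=delta -> agree -> delta
i=1: L=bravo R=bravo -> agree -> bravo
i=2: L=foxtrot R=foxtrot -> agree -> foxtrot
i=3: L=foxtrot=BASE, R=golf -> take RIGHT -> golf
i=4: L=charlie=BASE, R=echo -> take RIGHT -> echo
i=5: L=alpha=BASE, R=charlie -> take RIGHT -> charlie
i=6: L=echo=BASE, R=charlie -> take RIGHT -> charlie
i=7: BASE=charlie L=echo R=golf all differ -> CONFLICT
Index 5 -> charlie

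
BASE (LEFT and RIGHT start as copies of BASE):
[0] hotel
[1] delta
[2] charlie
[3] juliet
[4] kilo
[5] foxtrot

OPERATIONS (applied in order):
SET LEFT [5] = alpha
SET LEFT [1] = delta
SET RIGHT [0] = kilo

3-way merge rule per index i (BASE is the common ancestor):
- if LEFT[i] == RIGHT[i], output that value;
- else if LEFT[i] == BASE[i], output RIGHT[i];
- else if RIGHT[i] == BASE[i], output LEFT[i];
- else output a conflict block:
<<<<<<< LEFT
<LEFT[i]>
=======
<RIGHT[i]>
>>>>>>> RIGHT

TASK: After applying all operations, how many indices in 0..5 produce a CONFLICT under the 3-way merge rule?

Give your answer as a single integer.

Final LEFT:  [hotel, delta, charlie, juliet, kilo, alpha]
Final RIGHT: [kilo, delta, charlie, juliet, kilo, foxtrot]
i=0: L=hotel=BASE, R=kilo -> take RIGHT -> kilo
i=1: L=delta R=delta -> agree -> delta
i=2: L=charlie R=charlie -> agree -> charlie
i=3: L=juliet R=juliet -> agree -> juliet
i=4: L=kilo R=kilo -> agree -> kilo
i=5: L=alpha, R=foxtrot=BASE -> take LEFT -> alpha
Conflict count: 0

Answer: 0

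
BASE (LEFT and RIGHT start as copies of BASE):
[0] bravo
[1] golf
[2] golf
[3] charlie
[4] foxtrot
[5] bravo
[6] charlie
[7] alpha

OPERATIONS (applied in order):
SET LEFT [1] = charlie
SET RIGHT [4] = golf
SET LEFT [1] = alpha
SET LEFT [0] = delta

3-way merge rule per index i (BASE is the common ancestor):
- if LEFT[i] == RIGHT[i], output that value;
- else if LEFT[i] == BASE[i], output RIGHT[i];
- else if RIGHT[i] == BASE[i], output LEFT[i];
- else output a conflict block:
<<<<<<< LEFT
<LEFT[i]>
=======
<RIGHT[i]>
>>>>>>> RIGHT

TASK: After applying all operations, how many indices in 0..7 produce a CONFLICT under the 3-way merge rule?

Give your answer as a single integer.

Final LEFT:  [delta, alpha, golf, charlie, foxtrot, bravo, charlie, alpha]
Final RIGHT: [bravo, golf, golf, charlie, golf, bravo, charlie, alpha]
i=0: L=delta, R=bravo=BASE -> take LEFT -> delta
i=1: L=alpha, R=golf=BASE -> take LEFT -> alpha
i=2: L=golf R=golf -> agree -> golf
i=3: L=charlie R=charlie -> agree -> charlie
i=4: L=foxtrot=BASE, R=golf -> take RIGHT -> golf
i=5: L=bravo R=bravo -> agree -> bravo
i=6: L=charlie R=charlie -> agree -> charlie
i=7: L=alpha R=alpha -> agree -> alpha
Conflict count: 0

Answer: 0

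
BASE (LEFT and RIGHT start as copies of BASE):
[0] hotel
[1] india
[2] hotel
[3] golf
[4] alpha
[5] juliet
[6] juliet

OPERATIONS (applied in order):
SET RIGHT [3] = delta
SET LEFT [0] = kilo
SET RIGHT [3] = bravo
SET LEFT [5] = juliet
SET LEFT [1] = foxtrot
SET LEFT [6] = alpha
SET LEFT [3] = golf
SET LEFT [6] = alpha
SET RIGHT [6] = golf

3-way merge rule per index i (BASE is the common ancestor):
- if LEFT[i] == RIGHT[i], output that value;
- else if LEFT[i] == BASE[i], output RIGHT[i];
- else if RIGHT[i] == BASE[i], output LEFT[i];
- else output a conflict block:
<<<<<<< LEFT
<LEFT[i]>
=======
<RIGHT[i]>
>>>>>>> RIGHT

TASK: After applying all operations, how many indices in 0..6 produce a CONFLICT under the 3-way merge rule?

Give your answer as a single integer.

Final LEFT:  [kilo, foxtrot, hotel, golf, alpha, juliet, alpha]
Final RIGHT: [hotel, india, hotel, bravo, alpha, juliet, golf]
i=0: L=kilo, R=hotel=BASE -> take LEFT -> kilo
i=1: L=foxtrot, R=india=BASE -> take LEFT -> foxtrot
i=2: L=hotel R=hotel -> agree -> hotel
i=3: L=golf=BASE, R=bravo -> take RIGHT -> bravo
i=4: L=alpha R=alpha -> agree -> alpha
i=5: L=juliet R=juliet -> agree -> juliet
i=6: BASE=juliet L=alpha R=golf all differ -> CONFLICT
Conflict count: 1

Answer: 1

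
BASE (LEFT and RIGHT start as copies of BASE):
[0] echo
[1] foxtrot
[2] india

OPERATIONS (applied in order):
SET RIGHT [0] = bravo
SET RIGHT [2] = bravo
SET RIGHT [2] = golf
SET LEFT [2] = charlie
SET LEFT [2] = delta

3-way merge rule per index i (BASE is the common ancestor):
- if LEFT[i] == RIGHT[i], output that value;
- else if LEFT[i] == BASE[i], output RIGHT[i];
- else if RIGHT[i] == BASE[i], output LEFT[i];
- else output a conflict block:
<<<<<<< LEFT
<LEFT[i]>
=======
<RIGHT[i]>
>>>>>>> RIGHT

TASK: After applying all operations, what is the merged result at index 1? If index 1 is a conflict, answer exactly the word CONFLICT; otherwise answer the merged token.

Final LEFT:  [echo, foxtrot, delta]
Final RIGHT: [bravo, foxtrot, golf]
i=0: L=echo=BASE, R=bravo -> take RIGHT -> bravo
i=1: L=foxtrot R=foxtrot -> agree -> foxtrot
i=2: BASE=india L=delta R=golf all differ -> CONFLICT
Index 1 -> foxtrot

Answer: foxtrot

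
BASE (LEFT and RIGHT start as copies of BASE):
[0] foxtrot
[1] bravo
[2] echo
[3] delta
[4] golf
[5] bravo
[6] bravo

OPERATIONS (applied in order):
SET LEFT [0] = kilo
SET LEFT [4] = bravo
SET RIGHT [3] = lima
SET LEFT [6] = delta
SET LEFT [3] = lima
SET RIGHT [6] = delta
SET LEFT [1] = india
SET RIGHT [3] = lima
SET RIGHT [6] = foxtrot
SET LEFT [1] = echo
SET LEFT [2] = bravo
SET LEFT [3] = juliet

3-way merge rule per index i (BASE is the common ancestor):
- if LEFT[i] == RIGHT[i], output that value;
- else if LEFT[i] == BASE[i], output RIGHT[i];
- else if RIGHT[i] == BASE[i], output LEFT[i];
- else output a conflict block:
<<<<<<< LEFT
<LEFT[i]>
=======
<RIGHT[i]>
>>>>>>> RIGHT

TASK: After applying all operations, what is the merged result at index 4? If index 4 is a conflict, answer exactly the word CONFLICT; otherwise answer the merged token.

Final LEFT:  [kilo, echo, bravo, juliet, bravo, bravo, delta]
Final RIGHT: [foxtrot, bravo, echo, lima, golf, bravo, foxtrot]
i=0: L=kilo, R=foxtrot=BASE -> take LEFT -> kilo
i=1: L=echo, R=bravo=BASE -> take LEFT -> echo
i=2: L=bravo, R=echo=BASE -> take LEFT -> bravo
i=3: BASE=delta L=juliet R=lima all differ -> CONFLICT
i=4: L=bravo, R=golf=BASE -> take LEFT -> bravo
i=5: L=bravo R=bravo -> agree -> bravo
i=6: BASE=bravo L=delta R=foxtrot all differ -> CONFLICT
Index 4 -> bravo

Answer: bravo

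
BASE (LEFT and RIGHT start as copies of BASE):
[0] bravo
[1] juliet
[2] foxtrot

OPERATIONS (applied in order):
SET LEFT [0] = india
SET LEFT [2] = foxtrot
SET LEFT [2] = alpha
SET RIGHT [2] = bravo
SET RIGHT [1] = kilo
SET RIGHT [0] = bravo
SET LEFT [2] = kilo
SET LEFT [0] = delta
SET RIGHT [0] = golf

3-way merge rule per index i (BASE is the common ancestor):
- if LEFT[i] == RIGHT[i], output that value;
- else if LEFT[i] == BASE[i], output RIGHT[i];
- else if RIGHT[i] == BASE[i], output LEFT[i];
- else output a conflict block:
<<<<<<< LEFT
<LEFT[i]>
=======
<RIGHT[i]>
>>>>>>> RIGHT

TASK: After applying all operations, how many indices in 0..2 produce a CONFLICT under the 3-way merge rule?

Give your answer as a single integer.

Final LEFT:  [delta, juliet, kilo]
Final RIGHT: [golf, kilo, bravo]
i=0: BASE=bravo L=delta R=golf all differ -> CONFLICT
i=1: L=juliet=BASE, R=kilo -> take RIGHT -> kilo
i=2: BASE=foxtrot L=kilo R=bravo all differ -> CONFLICT
Conflict count: 2

Answer: 2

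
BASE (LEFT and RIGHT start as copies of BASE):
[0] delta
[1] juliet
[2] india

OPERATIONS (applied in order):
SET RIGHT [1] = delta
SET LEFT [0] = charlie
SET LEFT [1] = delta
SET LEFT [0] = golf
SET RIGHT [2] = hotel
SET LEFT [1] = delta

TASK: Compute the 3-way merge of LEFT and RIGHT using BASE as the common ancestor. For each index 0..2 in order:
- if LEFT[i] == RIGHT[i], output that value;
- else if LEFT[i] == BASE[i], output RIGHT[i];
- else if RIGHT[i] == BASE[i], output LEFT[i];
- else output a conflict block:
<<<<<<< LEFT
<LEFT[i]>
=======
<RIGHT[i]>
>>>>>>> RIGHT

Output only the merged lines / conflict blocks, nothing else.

Final LEFT:  [golf, delta, india]
Final RIGHT: [delta, delta, hotel]
i=0: L=golf, R=delta=BASE -> take LEFT -> golf
i=1: L=delta R=delta -> agree -> delta
i=2: L=india=BASE, R=hotel -> take RIGHT -> hotel

Answer: golf
delta
hotel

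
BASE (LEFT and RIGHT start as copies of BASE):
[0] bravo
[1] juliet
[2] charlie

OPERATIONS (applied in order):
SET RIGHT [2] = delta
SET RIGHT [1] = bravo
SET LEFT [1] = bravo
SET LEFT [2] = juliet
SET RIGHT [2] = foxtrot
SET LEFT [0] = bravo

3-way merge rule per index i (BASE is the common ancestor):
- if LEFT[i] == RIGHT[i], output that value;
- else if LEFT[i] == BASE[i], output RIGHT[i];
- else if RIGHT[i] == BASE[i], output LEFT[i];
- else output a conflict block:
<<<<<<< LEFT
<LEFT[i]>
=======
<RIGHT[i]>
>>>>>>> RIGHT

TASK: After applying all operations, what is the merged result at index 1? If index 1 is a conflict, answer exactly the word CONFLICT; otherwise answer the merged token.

Final LEFT:  [bravo, bravo, juliet]
Final RIGHT: [bravo, bravo, foxtrot]
i=0: L=bravo R=bravo -> agree -> bravo
i=1: L=bravo R=bravo -> agree -> bravo
i=2: BASE=charlie L=juliet R=foxtrot all differ -> CONFLICT
Index 1 -> bravo

Answer: bravo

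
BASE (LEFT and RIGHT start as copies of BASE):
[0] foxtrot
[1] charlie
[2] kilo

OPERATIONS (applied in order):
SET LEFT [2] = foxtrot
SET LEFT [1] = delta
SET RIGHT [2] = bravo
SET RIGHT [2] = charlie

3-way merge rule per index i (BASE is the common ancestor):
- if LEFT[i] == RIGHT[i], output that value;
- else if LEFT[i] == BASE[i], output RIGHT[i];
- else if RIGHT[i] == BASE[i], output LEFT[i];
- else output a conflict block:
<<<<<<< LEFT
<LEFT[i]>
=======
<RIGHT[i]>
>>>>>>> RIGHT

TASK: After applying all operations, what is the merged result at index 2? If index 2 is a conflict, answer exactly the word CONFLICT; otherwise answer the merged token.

Final LEFT:  [foxtrot, delta, foxtrot]
Final RIGHT: [foxtrot, charlie, charlie]
i=0: L=foxtrot R=foxtrot -> agree -> foxtrot
i=1: L=delta, R=charlie=BASE -> take LEFT -> delta
i=2: BASE=kilo L=foxtrot R=charlie all differ -> CONFLICT
Index 2 -> CONFLICT

Answer: CONFLICT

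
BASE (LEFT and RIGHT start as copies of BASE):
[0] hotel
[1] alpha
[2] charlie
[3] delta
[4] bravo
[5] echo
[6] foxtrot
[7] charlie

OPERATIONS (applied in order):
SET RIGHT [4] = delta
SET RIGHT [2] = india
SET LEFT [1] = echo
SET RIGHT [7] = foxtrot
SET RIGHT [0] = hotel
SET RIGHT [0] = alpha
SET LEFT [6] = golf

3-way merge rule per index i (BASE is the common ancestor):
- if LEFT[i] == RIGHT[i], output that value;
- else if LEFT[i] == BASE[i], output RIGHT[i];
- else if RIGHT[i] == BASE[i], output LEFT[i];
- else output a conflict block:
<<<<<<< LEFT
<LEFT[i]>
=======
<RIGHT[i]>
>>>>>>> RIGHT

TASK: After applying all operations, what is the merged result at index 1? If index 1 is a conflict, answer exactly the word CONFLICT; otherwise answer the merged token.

Answer: echo

Derivation:
Final LEFT:  [hotel, echo, charlie, delta, bravo, echo, golf, charlie]
Final RIGHT: [alpha, alpha, india, delta, delta, echo, foxtrot, foxtrot]
i=0: L=hotel=BASE, R=alpha -> take RIGHT -> alpha
i=1: L=echo, R=alpha=BASE -> take LEFT -> echo
i=2: L=charlie=BASE, R=india -> take RIGHT -> india
i=3: L=delta R=delta -> agree -> delta
i=4: L=bravo=BASE, R=delta -> take RIGHT -> delta
i=5: L=echo R=echo -> agree -> echo
i=6: L=golf, R=foxtrot=BASE -> take LEFT -> golf
i=7: L=charlie=BASE, R=foxtrot -> take RIGHT -> foxtrot
Index 1 -> echo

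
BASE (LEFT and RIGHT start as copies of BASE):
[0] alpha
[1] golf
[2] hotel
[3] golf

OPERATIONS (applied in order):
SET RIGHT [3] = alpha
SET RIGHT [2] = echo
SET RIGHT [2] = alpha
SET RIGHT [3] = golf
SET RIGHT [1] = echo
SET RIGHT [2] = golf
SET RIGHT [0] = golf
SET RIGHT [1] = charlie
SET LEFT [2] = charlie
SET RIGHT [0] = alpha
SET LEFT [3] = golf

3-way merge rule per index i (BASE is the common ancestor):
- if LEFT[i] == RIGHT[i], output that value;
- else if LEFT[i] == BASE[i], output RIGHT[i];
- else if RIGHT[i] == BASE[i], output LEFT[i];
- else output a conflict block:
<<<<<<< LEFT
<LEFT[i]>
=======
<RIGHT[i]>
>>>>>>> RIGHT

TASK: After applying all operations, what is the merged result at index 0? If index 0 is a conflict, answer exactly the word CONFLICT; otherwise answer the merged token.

Final LEFT:  [alpha, golf, charlie, golf]
Final RIGHT: [alpha, charlie, golf, golf]
i=0: L=alpha R=alpha -> agree -> alpha
i=1: L=golf=BASE, R=charlie -> take RIGHT -> charlie
i=2: BASE=hotel L=charlie R=golf all differ -> CONFLICT
i=3: L=golf R=golf -> agree -> golf
Index 0 -> alpha

Answer: alpha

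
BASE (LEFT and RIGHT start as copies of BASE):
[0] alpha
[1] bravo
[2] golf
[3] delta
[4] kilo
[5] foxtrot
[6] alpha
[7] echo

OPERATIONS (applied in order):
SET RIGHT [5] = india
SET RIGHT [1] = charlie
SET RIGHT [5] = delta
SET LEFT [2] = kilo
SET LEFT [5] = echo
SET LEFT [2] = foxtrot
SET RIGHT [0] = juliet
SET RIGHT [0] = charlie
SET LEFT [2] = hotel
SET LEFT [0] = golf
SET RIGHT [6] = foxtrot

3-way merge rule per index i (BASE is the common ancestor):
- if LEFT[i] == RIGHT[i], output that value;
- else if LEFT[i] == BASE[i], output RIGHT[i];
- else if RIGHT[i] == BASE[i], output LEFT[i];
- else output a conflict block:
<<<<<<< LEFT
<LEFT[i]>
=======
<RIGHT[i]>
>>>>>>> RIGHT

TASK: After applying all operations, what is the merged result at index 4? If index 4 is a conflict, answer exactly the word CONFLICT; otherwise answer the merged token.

Final LEFT:  [golf, bravo, hotel, delta, kilo, echo, alpha, echo]
Final RIGHT: [charlie, charlie, golf, delta, kilo, delta, foxtrot, echo]
i=0: BASE=alpha L=golf R=charlie all differ -> CONFLICT
i=1: L=bravo=BASE, R=charlie -> take RIGHT -> charlie
i=2: L=hotel, R=golf=BASE -> take LEFT -> hotel
i=3: L=delta R=delta -> agree -> delta
i=4: L=kilo R=kilo -> agree -> kilo
i=5: BASE=foxtrot L=echo R=delta all differ -> CONFLICT
i=6: L=alpha=BASE, R=foxtrot -> take RIGHT -> foxtrot
i=7: L=echo R=echo -> agree -> echo
Index 4 -> kilo

Answer: kilo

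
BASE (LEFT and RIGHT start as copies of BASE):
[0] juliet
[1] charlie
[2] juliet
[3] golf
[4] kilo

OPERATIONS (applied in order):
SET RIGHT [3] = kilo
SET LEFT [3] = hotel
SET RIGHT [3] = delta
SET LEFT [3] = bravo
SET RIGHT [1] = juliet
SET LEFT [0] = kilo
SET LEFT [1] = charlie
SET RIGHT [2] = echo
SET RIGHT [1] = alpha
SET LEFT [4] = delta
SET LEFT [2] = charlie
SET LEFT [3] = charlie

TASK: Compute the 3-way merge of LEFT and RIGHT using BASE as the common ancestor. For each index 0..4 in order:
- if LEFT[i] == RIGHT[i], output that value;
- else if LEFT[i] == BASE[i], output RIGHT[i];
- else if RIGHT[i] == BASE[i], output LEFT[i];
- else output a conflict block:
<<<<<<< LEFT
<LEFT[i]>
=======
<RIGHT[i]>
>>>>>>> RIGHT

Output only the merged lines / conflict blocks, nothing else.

Answer: kilo
alpha
<<<<<<< LEFT
charlie
=======
echo
>>>>>>> RIGHT
<<<<<<< LEFT
charlie
=======
delta
>>>>>>> RIGHT
delta

Derivation:
Final LEFT:  [kilo, charlie, charlie, charlie, delta]
Final RIGHT: [juliet, alpha, echo, delta, kilo]
i=0: L=kilo, R=juliet=BASE -> take LEFT -> kilo
i=1: L=charlie=BASE, R=alpha -> take RIGHT -> alpha
i=2: BASE=juliet L=charlie R=echo all differ -> CONFLICT
i=3: BASE=golf L=charlie R=delta all differ -> CONFLICT
i=4: L=delta, R=kilo=BASE -> take LEFT -> delta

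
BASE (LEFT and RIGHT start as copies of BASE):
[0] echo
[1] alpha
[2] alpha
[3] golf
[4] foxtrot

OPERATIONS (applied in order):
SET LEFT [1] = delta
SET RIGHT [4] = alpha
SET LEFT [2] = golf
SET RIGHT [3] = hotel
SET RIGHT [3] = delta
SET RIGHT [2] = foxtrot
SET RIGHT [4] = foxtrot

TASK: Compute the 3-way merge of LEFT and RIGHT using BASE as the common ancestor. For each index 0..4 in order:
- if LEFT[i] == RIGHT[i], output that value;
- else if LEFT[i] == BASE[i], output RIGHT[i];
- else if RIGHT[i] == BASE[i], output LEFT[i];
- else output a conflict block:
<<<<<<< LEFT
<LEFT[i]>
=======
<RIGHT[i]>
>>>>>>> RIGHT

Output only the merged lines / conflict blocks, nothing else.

Answer: echo
delta
<<<<<<< LEFT
golf
=======
foxtrot
>>>>>>> RIGHT
delta
foxtrot

Derivation:
Final LEFT:  [echo, delta, golf, golf, foxtrot]
Final RIGHT: [echo, alpha, foxtrot, delta, foxtrot]
i=0: L=echo R=echo -> agree -> echo
i=1: L=delta, R=alpha=BASE -> take LEFT -> delta
i=2: BASE=alpha L=golf R=foxtrot all differ -> CONFLICT
i=3: L=golf=BASE, R=delta -> take RIGHT -> delta
i=4: L=foxtrot R=foxtrot -> agree -> foxtrot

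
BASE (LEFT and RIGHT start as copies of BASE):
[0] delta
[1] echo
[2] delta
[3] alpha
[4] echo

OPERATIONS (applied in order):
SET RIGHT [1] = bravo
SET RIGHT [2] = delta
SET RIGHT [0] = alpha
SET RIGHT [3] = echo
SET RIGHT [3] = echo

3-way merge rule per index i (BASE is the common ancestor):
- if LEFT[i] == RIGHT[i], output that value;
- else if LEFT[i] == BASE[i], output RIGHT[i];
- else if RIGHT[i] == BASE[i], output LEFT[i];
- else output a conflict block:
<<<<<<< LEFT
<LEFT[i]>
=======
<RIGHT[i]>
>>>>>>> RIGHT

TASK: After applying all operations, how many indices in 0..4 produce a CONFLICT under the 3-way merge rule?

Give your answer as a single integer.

Final LEFT:  [delta, echo, delta, alpha, echo]
Final RIGHT: [alpha, bravo, delta, echo, echo]
i=0: L=delta=BASE, R=alpha -> take RIGHT -> alpha
i=1: L=echo=BASE, R=bravo -> take RIGHT -> bravo
i=2: L=delta R=delta -> agree -> delta
i=3: L=alpha=BASE, R=echo -> take RIGHT -> echo
i=4: L=echo R=echo -> agree -> echo
Conflict count: 0

Answer: 0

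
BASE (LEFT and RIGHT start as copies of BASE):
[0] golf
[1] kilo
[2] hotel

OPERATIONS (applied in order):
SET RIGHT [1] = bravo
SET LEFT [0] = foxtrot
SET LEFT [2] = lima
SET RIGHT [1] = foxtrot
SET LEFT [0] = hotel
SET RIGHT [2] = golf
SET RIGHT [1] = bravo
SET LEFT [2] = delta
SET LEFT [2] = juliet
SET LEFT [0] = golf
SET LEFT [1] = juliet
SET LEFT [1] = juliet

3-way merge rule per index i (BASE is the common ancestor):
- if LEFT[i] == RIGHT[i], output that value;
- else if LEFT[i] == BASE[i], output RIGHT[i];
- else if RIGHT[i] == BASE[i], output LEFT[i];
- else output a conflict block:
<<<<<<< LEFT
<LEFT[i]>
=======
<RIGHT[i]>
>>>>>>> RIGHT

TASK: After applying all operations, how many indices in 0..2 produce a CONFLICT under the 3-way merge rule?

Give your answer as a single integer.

Final LEFT:  [golf, juliet, juliet]
Final RIGHT: [golf, bravo, golf]
i=0: L=golf R=golf -> agree -> golf
i=1: BASE=kilo L=juliet R=bravo all differ -> CONFLICT
i=2: BASE=hotel L=juliet R=golf all differ -> CONFLICT
Conflict count: 2

Answer: 2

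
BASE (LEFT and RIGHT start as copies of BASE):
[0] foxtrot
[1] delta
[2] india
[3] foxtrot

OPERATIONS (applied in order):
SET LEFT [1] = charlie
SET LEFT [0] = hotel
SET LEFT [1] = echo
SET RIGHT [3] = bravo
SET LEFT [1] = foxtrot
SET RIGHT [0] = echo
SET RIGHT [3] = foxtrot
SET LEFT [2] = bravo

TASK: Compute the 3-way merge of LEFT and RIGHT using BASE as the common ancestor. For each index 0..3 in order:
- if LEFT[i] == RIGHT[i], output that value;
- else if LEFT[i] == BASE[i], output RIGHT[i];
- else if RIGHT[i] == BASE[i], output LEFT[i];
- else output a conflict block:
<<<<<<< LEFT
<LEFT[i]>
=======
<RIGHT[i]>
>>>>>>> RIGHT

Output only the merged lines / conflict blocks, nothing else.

Final LEFT:  [hotel, foxtrot, bravo, foxtrot]
Final RIGHT: [echo, delta, india, foxtrot]
i=0: BASE=foxtrot L=hotel R=echo all differ -> CONFLICT
i=1: L=foxtrot, R=delta=BASE -> take LEFT -> foxtrot
i=2: L=bravo, R=india=BASE -> take LEFT -> bravo
i=3: L=foxtrot R=foxtrot -> agree -> foxtrot

Answer: <<<<<<< LEFT
hotel
=======
echo
>>>>>>> RIGHT
foxtrot
bravo
foxtrot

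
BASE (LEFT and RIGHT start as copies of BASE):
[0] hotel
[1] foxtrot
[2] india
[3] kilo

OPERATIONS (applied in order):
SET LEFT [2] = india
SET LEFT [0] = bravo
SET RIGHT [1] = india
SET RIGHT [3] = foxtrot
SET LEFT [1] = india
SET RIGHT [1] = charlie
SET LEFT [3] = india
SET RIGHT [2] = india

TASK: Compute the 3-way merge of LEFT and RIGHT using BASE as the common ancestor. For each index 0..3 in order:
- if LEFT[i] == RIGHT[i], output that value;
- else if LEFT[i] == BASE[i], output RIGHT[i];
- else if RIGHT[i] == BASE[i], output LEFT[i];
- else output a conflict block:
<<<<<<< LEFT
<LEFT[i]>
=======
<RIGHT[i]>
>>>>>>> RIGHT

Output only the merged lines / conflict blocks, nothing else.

Final LEFT:  [bravo, india, india, india]
Final RIGHT: [hotel, charlie, india, foxtrot]
i=0: L=bravo, R=hotel=BASE -> take LEFT -> bravo
i=1: BASE=foxtrot L=india R=charlie all differ -> CONFLICT
i=2: L=india R=india -> agree -> india
i=3: BASE=kilo L=india R=foxtrot all differ -> CONFLICT

Answer: bravo
<<<<<<< LEFT
india
=======
charlie
>>>>>>> RIGHT
india
<<<<<<< LEFT
india
=======
foxtrot
>>>>>>> RIGHT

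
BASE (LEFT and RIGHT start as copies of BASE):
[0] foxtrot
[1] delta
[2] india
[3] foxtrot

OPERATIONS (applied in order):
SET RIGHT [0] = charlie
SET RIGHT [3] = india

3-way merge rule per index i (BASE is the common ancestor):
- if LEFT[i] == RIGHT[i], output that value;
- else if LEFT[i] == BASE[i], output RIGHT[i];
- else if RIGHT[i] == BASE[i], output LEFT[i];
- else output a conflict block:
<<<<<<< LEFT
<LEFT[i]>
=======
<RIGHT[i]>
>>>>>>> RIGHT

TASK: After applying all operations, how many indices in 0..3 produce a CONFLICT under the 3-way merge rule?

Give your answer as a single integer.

Answer: 0

Derivation:
Final LEFT:  [foxtrot, delta, india, foxtrot]
Final RIGHT: [charlie, delta, india, india]
i=0: L=foxtrot=BASE, R=charlie -> take RIGHT -> charlie
i=1: L=delta R=delta -> agree -> delta
i=2: L=india R=india -> agree -> india
i=3: L=foxtrot=BASE, R=india -> take RIGHT -> india
Conflict count: 0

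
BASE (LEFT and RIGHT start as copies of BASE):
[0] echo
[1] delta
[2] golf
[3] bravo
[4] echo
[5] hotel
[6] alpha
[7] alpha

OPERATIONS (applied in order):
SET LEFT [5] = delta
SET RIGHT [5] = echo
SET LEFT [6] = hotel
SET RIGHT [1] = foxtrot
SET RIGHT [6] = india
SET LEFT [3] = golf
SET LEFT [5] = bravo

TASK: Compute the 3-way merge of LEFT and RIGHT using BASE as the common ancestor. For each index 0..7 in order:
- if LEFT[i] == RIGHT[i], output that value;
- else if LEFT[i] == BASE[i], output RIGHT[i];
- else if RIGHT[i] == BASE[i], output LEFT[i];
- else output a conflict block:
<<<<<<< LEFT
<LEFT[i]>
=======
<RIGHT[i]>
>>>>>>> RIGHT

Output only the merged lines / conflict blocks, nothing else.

Answer: echo
foxtrot
golf
golf
echo
<<<<<<< LEFT
bravo
=======
echo
>>>>>>> RIGHT
<<<<<<< LEFT
hotel
=======
india
>>>>>>> RIGHT
alpha

Derivation:
Final LEFT:  [echo, delta, golf, golf, echo, bravo, hotel, alpha]
Final RIGHT: [echo, foxtrot, golf, bravo, echo, echo, india, alpha]
i=0: L=echo R=echo -> agree -> echo
i=1: L=delta=BASE, R=foxtrot -> take RIGHT -> foxtrot
i=2: L=golf R=golf -> agree -> golf
i=3: L=golf, R=bravo=BASE -> take LEFT -> golf
i=4: L=echo R=echo -> agree -> echo
i=5: BASE=hotel L=bravo R=echo all differ -> CONFLICT
i=6: BASE=alpha L=hotel R=india all differ -> CONFLICT
i=7: L=alpha R=alpha -> agree -> alpha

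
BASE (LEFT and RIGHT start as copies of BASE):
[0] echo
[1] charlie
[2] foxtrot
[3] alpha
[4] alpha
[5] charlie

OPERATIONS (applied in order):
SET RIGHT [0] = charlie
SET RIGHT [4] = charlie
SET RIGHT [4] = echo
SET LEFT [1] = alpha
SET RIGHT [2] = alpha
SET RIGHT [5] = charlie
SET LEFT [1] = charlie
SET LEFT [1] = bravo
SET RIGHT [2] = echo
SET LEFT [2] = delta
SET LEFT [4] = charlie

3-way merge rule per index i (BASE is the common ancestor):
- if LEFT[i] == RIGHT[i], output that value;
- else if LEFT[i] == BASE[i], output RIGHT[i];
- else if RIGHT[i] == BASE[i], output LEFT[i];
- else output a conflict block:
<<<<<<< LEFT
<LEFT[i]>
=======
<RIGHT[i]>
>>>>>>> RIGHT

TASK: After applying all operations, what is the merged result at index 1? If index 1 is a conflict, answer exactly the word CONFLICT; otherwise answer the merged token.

Answer: bravo

Derivation:
Final LEFT:  [echo, bravo, delta, alpha, charlie, charlie]
Final RIGHT: [charlie, charlie, echo, alpha, echo, charlie]
i=0: L=echo=BASE, R=charlie -> take RIGHT -> charlie
i=1: L=bravo, R=charlie=BASE -> take LEFT -> bravo
i=2: BASE=foxtrot L=delta R=echo all differ -> CONFLICT
i=3: L=alpha R=alpha -> agree -> alpha
i=4: BASE=alpha L=charlie R=echo all differ -> CONFLICT
i=5: L=charlie R=charlie -> agree -> charlie
Index 1 -> bravo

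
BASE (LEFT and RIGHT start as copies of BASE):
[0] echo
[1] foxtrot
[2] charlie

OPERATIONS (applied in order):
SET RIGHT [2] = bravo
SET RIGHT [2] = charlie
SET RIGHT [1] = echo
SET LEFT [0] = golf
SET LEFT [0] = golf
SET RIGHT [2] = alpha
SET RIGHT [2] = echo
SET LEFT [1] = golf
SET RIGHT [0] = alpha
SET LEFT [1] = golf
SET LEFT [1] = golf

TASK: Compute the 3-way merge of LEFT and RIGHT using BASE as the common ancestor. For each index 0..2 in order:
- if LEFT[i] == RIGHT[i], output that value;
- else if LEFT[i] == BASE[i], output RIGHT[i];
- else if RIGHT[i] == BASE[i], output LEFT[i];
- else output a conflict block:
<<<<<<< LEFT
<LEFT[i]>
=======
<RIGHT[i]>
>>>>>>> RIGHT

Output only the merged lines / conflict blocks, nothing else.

Answer: <<<<<<< LEFT
golf
=======
alpha
>>>>>>> RIGHT
<<<<<<< LEFT
golf
=======
echo
>>>>>>> RIGHT
echo

Derivation:
Final LEFT:  [golf, golf, charlie]
Final RIGHT: [alpha, echo, echo]
i=0: BASE=echo L=golf R=alpha all differ -> CONFLICT
i=1: BASE=foxtrot L=golf R=echo all differ -> CONFLICT
i=2: L=charlie=BASE, R=echo -> take RIGHT -> echo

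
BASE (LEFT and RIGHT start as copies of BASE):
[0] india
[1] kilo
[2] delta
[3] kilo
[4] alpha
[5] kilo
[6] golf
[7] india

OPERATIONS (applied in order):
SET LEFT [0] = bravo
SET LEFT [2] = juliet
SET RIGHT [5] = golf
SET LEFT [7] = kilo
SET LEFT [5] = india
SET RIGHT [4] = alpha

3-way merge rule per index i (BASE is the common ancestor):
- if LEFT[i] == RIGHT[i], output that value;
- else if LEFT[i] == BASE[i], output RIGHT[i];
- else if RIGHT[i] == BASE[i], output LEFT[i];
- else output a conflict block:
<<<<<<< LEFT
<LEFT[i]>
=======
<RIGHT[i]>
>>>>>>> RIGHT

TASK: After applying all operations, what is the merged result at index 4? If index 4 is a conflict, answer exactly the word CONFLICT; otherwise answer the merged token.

Final LEFT:  [bravo, kilo, juliet, kilo, alpha, india, golf, kilo]
Final RIGHT: [india, kilo, delta, kilo, alpha, golf, golf, india]
i=0: L=bravo, R=india=BASE -> take LEFT -> bravo
i=1: L=kilo R=kilo -> agree -> kilo
i=2: L=juliet, R=delta=BASE -> take LEFT -> juliet
i=3: L=kilo R=kilo -> agree -> kilo
i=4: L=alpha R=alpha -> agree -> alpha
i=5: BASE=kilo L=india R=golf all differ -> CONFLICT
i=6: L=golf R=golf -> agree -> golf
i=7: L=kilo, R=india=BASE -> take LEFT -> kilo
Index 4 -> alpha

Answer: alpha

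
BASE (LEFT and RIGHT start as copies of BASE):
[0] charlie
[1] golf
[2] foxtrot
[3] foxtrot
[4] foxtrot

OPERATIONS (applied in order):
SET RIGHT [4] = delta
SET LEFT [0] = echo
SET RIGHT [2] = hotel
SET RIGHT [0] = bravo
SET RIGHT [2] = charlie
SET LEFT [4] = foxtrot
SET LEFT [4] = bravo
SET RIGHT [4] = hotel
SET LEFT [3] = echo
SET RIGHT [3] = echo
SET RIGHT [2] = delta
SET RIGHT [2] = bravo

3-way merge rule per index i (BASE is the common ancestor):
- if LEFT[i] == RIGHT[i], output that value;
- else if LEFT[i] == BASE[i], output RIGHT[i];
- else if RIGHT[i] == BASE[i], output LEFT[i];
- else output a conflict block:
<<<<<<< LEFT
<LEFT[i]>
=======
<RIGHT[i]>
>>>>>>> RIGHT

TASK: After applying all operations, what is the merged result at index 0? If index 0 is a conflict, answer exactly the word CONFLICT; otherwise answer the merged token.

Final LEFT:  [echo, golf, foxtrot, echo, bravo]
Final RIGHT: [bravo, golf, bravo, echo, hotel]
i=0: BASE=charlie L=echo R=bravo all differ -> CONFLICT
i=1: L=golf R=golf -> agree -> golf
i=2: L=foxtrot=BASE, R=bravo -> take RIGHT -> bravo
i=3: L=echo R=echo -> agree -> echo
i=4: BASE=foxtrot L=bravo R=hotel all differ -> CONFLICT
Index 0 -> CONFLICT

Answer: CONFLICT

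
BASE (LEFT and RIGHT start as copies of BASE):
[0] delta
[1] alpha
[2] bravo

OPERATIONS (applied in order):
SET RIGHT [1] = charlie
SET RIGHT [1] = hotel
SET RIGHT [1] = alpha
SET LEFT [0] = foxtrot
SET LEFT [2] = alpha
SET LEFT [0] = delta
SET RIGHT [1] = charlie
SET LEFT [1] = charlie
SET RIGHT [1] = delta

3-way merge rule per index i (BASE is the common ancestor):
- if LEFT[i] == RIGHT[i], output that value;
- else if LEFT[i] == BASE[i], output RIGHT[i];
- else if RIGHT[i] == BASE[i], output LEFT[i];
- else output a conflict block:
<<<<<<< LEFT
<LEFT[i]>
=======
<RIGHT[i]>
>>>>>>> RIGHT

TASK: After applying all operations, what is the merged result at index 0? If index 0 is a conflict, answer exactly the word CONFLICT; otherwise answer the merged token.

Final LEFT:  [delta, charlie, alpha]
Final RIGHT: [delta, delta, bravo]
i=0: L=delta R=delta -> agree -> delta
i=1: BASE=alpha L=charlie R=delta all differ -> CONFLICT
i=2: L=alpha, R=bravo=BASE -> take LEFT -> alpha
Index 0 -> delta

Answer: delta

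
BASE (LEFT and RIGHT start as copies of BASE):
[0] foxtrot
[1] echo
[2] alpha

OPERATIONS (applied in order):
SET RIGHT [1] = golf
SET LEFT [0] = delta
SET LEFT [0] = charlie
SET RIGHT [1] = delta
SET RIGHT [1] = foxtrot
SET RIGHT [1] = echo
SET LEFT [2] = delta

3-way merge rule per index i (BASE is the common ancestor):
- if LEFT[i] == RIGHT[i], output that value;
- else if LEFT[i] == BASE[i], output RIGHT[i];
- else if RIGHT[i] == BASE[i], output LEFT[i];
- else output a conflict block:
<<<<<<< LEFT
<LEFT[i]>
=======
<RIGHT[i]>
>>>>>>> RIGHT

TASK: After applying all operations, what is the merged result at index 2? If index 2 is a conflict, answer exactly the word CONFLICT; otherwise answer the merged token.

Final LEFT:  [charlie, echo, delta]
Final RIGHT: [foxtrot, echo, alpha]
i=0: L=charlie, R=foxtrot=BASE -> take LEFT -> charlie
i=1: L=echo R=echo -> agree -> echo
i=2: L=delta, R=alpha=BASE -> take LEFT -> delta
Index 2 -> delta

Answer: delta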